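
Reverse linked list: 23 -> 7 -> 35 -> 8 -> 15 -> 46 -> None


Step 1: curr=23, set curr.next=prev(None) | reversed so far: 23
Step 2: curr=7, set curr.next=prev(23) | reversed so far: 7 -> 23
Step 3: curr=35, set curr.next=prev(7) | reversed so far: 35 -> 7 -> 23
Step 4: curr=8, set curr.next=prev(35) | reversed so far: 8 -> 35 -> 7 -> 23
Step 5: curr=15, set curr.next=prev(8) | reversed so far: 15 -> 8 -> 35 -> 7 -> 23
Step 6: curr=46, set curr.next=prev(15) | reversed so far: 46 -> 15 -> 8 -> 35 -> 7 -> 23

46 -> 15 -> 8 -> 35 -> 7 -> 23 -> None


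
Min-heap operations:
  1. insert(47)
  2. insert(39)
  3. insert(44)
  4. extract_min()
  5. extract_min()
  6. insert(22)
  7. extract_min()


insert(47) -> [47]
insert(39) -> [39, 47]
insert(44) -> [39, 47, 44]
extract_min()->39, [44, 47]
extract_min()->44, [47]
insert(22) -> [22, 47]
extract_min()->22, [47]

Final heap: [47]


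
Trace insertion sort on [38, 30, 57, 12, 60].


Initial: [38, 30, 57, 12, 60]
Insert 30: [30, 38, 57, 12, 60]
Insert 57: [30, 38, 57, 12, 60]
Insert 12: [12, 30, 38, 57, 60]
Insert 60: [12, 30, 38, 57, 60]

Sorted: [12, 30, 38, 57, 60]


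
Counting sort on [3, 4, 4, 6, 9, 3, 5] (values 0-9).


Input: [3, 4, 4, 6, 9, 3, 5]
Counts: [0, 0, 0, 2, 2, 1, 1, 0, 0, 1]

Sorted: [3, 3, 4, 4, 5, 6, 9]


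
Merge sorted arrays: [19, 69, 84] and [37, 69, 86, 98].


Take 19 from A
Take 37 from B
Take 69 from A
Take 69 from B
Take 84 from A

Merged: [19, 37, 69, 69, 84, 86, 98]


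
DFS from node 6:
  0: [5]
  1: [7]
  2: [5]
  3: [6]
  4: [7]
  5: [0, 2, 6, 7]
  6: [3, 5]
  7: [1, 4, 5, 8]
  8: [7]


Visit 6, push [5, 3]
Visit 3, push []
Visit 5, push [7, 2, 0]
Visit 0, push []
Visit 2, push []
Visit 7, push [8, 4, 1]
Visit 1, push []
Visit 4, push []
Visit 8, push []

DFS order: [6, 3, 5, 0, 2, 7, 1, 4, 8]


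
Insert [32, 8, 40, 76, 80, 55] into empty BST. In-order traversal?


Insert 32: root
Insert 8: L from 32
Insert 40: R from 32
Insert 76: R from 32 -> R from 40
Insert 80: R from 32 -> R from 40 -> R from 76
Insert 55: R from 32 -> R from 40 -> L from 76

In-order: [8, 32, 40, 55, 76, 80]


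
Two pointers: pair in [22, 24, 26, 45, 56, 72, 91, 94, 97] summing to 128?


lo=0(22)+hi=8(97)=119
lo=1(24)+hi=8(97)=121
lo=2(26)+hi=8(97)=123
lo=3(45)+hi=8(97)=142
lo=3(45)+hi=7(94)=139
lo=3(45)+hi=6(91)=136
lo=3(45)+hi=5(72)=117
lo=4(56)+hi=5(72)=128

Yes: 56+72=128


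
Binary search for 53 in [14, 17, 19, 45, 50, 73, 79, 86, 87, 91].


Step 1: lo=0, hi=9, mid=4, val=50
Step 2: lo=5, hi=9, mid=7, val=86
Step 3: lo=5, hi=6, mid=5, val=73

Not found


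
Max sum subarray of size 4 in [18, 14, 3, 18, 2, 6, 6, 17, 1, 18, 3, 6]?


[0:4]: 53
[1:5]: 37
[2:6]: 29
[3:7]: 32
[4:8]: 31
[5:9]: 30
[6:10]: 42
[7:11]: 39
[8:12]: 28

Max: 53 at [0:4]


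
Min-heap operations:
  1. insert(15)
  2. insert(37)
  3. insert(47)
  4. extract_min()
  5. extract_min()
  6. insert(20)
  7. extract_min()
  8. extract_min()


insert(15) -> [15]
insert(37) -> [15, 37]
insert(47) -> [15, 37, 47]
extract_min()->15, [37, 47]
extract_min()->37, [47]
insert(20) -> [20, 47]
extract_min()->20, [47]
extract_min()->47, []

Final heap: []


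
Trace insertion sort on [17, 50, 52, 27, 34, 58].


Initial: [17, 50, 52, 27, 34, 58]
Insert 50: [17, 50, 52, 27, 34, 58]
Insert 52: [17, 50, 52, 27, 34, 58]
Insert 27: [17, 27, 50, 52, 34, 58]
Insert 34: [17, 27, 34, 50, 52, 58]
Insert 58: [17, 27, 34, 50, 52, 58]

Sorted: [17, 27, 34, 50, 52, 58]


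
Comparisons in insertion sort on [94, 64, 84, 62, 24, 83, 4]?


Algorithm: insertion sort
Input: [94, 64, 84, 62, 24, 83, 4]
Sorted: [4, 24, 62, 64, 83, 84, 94]

19


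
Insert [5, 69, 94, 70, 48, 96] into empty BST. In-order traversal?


Insert 5: root
Insert 69: R from 5
Insert 94: R from 5 -> R from 69
Insert 70: R from 5 -> R from 69 -> L from 94
Insert 48: R from 5 -> L from 69
Insert 96: R from 5 -> R from 69 -> R from 94

In-order: [5, 48, 69, 70, 94, 96]


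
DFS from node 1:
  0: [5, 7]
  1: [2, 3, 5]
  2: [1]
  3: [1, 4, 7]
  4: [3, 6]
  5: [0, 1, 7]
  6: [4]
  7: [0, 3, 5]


Visit 1, push [5, 3, 2]
Visit 2, push []
Visit 3, push [7, 4]
Visit 4, push [6]
Visit 6, push []
Visit 7, push [5, 0]
Visit 0, push [5]
Visit 5, push []

DFS order: [1, 2, 3, 4, 6, 7, 0, 5]


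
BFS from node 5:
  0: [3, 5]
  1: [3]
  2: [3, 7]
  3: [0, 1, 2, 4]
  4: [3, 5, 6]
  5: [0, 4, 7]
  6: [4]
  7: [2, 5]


Visit 5, enqueue [0, 4, 7]
Visit 0, enqueue [3]
Visit 4, enqueue [6]
Visit 7, enqueue [2]
Visit 3, enqueue [1]
Visit 6, enqueue []
Visit 2, enqueue []
Visit 1, enqueue []

BFS order: [5, 0, 4, 7, 3, 6, 2, 1]


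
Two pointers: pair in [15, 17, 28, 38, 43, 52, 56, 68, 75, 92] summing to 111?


lo=0(15)+hi=9(92)=107
lo=1(17)+hi=9(92)=109
lo=2(28)+hi=9(92)=120
lo=2(28)+hi=8(75)=103
lo=3(38)+hi=8(75)=113
lo=3(38)+hi=7(68)=106
lo=4(43)+hi=7(68)=111

Yes: 43+68=111


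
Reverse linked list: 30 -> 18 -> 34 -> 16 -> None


Step 1: curr=30, set curr.next=prev(None) | reversed so far: 30
Step 2: curr=18, set curr.next=prev(30) | reversed so far: 18 -> 30
Step 3: curr=34, set curr.next=prev(18) | reversed so far: 34 -> 18 -> 30
Step 4: curr=16, set curr.next=prev(34) | reversed so far: 16 -> 34 -> 18 -> 30

16 -> 34 -> 18 -> 30 -> None


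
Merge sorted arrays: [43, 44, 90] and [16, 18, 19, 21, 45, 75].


Take 16 from B
Take 18 from B
Take 19 from B
Take 21 from B
Take 43 from A
Take 44 from A
Take 45 from B
Take 75 from B

Merged: [16, 18, 19, 21, 43, 44, 45, 75, 90]


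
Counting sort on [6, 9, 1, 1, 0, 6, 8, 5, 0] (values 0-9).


Input: [6, 9, 1, 1, 0, 6, 8, 5, 0]
Counts: [2, 2, 0, 0, 0, 1, 2, 0, 1, 1]

Sorted: [0, 0, 1, 1, 5, 6, 6, 8, 9]


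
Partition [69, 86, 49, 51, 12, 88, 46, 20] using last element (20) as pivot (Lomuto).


Pivot: 20
  12 <= 20: swap -> [12, 86, 49, 51, 69, 88, 46, 20]
Place pivot at 1: [12, 20, 49, 51, 69, 88, 46, 86]

Partitioned: [12, 20, 49, 51, 69, 88, 46, 86]


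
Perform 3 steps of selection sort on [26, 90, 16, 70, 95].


Initial: [26, 90, 16, 70, 95]
Step 1: min=16 at 2
  Swap: [16, 90, 26, 70, 95]
Step 2: min=26 at 2
  Swap: [16, 26, 90, 70, 95]
Step 3: min=70 at 3
  Swap: [16, 26, 70, 90, 95]

After 3 steps: [16, 26, 70, 90, 95]


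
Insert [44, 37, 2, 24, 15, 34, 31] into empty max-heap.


Insert 44: [44]
Insert 37: [44, 37]
Insert 2: [44, 37, 2]
Insert 24: [44, 37, 2, 24]
Insert 15: [44, 37, 2, 24, 15]
Insert 34: [44, 37, 34, 24, 15, 2]
Insert 31: [44, 37, 34, 24, 15, 2, 31]

Final heap: [44, 37, 34, 24, 15, 2, 31]


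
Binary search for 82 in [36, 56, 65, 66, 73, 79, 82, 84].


Step 1: lo=0, hi=7, mid=3, val=66
Step 2: lo=4, hi=7, mid=5, val=79
Step 3: lo=6, hi=7, mid=6, val=82

Found at index 6


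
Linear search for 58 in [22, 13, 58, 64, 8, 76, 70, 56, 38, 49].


i=0: 22!=58
i=1: 13!=58
i=2: 58==58 found!

Found at 2, 3 comps


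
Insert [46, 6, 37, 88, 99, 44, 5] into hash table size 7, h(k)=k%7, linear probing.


Insert 46: h=4 -> slot 4
Insert 6: h=6 -> slot 6
Insert 37: h=2 -> slot 2
Insert 88: h=4, 1 probes -> slot 5
Insert 99: h=1 -> slot 1
Insert 44: h=2, 1 probes -> slot 3
Insert 5: h=5, 2 probes -> slot 0

Table: [5, 99, 37, 44, 46, 88, 6]


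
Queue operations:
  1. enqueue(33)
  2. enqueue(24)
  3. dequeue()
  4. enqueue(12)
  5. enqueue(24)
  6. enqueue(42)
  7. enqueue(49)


enqueue(33) -> [33]
enqueue(24) -> [33, 24]
dequeue()->33, [24]
enqueue(12) -> [24, 12]
enqueue(24) -> [24, 12, 24]
enqueue(42) -> [24, 12, 24, 42]
enqueue(49) -> [24, 12, 24, 42, 49]

Final queue: [24, 12, 24, 42, 49]


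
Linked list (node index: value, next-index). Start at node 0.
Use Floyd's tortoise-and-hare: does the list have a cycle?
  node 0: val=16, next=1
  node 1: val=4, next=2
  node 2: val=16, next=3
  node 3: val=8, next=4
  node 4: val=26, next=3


Floyd's tortoise (slow, +1) and hare (fast, +2):
  init: slow=0, fast=0
  step 1: slow=1, fast=2
  step 2: slow=2, fast=4
  step 3: slow=3, fast=4
  step 4: slow=4, fast=4
  slow == fast at node 4: cycle detected

Cycle: yes


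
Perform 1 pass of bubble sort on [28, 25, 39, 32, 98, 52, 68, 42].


Initial: [28, 25, 39, 32, 98, 52, 68, 42]
Pass 1: [25, 28, 32, 39, 52, 68, 42, 98] (5 swaps)

After 1 pass: [25, 28, 32, 39, 52, 68, 42, 98]


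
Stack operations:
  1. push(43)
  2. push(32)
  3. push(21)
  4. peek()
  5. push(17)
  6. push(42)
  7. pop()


push(43) -> [43]
push(32) -> [43, 32]
push(21) -> [43, 32, 21]
peek()->21
push(17) -> [43, 32, 21, 17]
push(42) -> [43, 32, 21, 17, 42]
pop()->42, [43, 32, 21, 17]

Final stack: [43, 32, 21, 17]


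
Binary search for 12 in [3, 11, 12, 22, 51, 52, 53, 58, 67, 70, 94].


Step 1: lo=0, hi=10, mid=5, val=52
Step 2: lo=0, hi=4, mid=2, val=12

Found at index 2


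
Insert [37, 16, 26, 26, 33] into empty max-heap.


Insert 37: [37]
Insert 16: [37, 16]
Insert 26: [37, 16, 26]
Insert 26: [37, 26, 26, 16]
Insert 33: [37, 33, 26, 16, 26]

Final heap: [37, 33, 26, 16, 26]


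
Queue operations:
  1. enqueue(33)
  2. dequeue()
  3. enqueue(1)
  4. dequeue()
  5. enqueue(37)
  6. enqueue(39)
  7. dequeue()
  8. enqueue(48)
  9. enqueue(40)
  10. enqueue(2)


enqueue(33) -> [33]
dequeue()->33, []
enqueue(1) -> [1]
dequeue()->1, []
enqueue(37) -> [37]
enqueue(39) -> [37, 39]
dequeue()->37, [39]
enqueue(48) -> [39, 48]
enqueue(40) -> [39, 48, 40]
enqueue(2) -> [39, 48, 40, 2]

Final queue: [39, 48, 40, 2]


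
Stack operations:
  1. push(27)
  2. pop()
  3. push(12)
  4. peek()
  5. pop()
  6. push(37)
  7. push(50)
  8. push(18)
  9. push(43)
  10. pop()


push(27) -> [27]
pop()->27, []
push(12) -> [12]
peek()->12
pop()->12, []
push(37) -> [37]
push(50) -> [37, 50]
push(18) -> [37, 50, 18]
push(43) -> [37, 50, 18, 43]
pop()->43, [37, 50, 18]

Final stack: [37, 50, 18]


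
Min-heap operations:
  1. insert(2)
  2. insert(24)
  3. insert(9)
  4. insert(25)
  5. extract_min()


insert(2) -> [2]
insert(24) -> [2, 24]
insert(9) -> [2, 24, 9]
insert(25) -> [2, 24, 9, 25]
extract_min()->2, [9, 24, 25]

Final heap: [9, 24, 25]


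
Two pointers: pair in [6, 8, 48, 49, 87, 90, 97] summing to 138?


lo=0(6)+hi=6(97)=103
lo=1(8)+hi=6(97)=105
lo=2(48)+hi=6(97)=145
lo=2(48)+hi=5(90)=138

Yes: 48+90=138


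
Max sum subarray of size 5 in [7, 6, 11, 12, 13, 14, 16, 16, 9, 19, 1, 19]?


[0:5]: 49
[1:6]: 56
[2:7]: 66
[3:8]: 71
[4:9]: 68
[5:10]: 74
[6:11]: 61
[7:12]: 64

Max: 74 at [5:10]


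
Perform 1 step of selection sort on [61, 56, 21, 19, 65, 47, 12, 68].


Initial: [61, 56, 21, 19, 65, 47, 12, 68]
Step 1: min=12 at 6
  Swap: [12, 56, 21, 19, 65, 47, 61, 68]

After 1 step: [12, 56, 21, 19, 65, 47, 61, 68]


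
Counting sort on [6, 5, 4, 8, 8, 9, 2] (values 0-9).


Input: [6, 5, 4, 8, 8, 9, 2]
Counts: [0, 0, 1, 0, 1, 1, 1, 0, 2, 1]

Sorted: [2, 4, 5, 6, 8, 8, 9]


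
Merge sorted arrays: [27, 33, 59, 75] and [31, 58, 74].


Take 27 from A
Take 31 from B
Take 33 from A
Take 58 from B
Take 59 from A
Take 74 from B

Merged: [27, 31, 33, 58, 59, 74, 75]


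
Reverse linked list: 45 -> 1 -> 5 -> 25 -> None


Step 1: curr=45, set curr.next=prev(None) | reversed so far: 45
Step 2: curr=1, set curr.next=prev(45) | reversed so far: 1 -> 45
Step 3: curr=5, set curr.next=prev(1) | reversed so far: 5 -> 1 -> 45
Step 4: curr=25, set curr.next=prev(5) | reversed so far: 25 -> 5 -> 1 -> 45

25 -> 5 -> 1 -> 45 -> None


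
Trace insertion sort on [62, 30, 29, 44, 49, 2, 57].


Initial: [62, 30, 29, 44, 49, 2, 57]
Insert 30: [30, 62, 29, 44, 49, 2, 57]
Insert 29: [29, 30, 62, 44, 49, 2, 57]
Insert 44: [29, 30, 44, 62, 49, 2, 57]
Insert 49: [29, 30, 44, 49, 62, 2, 57]
Insert 2: [2, 29, 30, 44, 49, 62, 57]
Insert 57: [2, 29, 30, 44, 49, 57, 62]

Sorted: [2, 29, 30, 44, 49, 57, 62]


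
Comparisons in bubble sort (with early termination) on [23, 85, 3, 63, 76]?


Algorithm: bubble sort (with early termination)
Input: [23, 85, 3, 63, 76]
Sorted: [3, 23, 63, 76, 85]

9


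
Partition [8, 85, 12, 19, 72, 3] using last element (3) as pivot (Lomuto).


Pivot: 3
Place pivot at 0: [3, 85, 12, 19, 72, 8]

Partitioned: [3, 85, 12, 19, 72, 8]


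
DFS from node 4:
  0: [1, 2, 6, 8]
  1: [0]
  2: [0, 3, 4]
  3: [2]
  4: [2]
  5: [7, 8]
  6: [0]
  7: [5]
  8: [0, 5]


Visit 4, push [2]
Visit 2, push [3, 0]
Visit 0, push [8, 6, 1]
Visit 1, push []
Visit 6, push []
Visit 8, push [5]
Visit 5, push [7]
Visit 7, push []
Visit 3, push []

DFS order: [4, 2, 0, 1, 6, 8, 5, 7, 3]


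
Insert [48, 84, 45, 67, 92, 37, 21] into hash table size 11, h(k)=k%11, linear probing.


Insert 48: h=4 -> slot 4
Insert 84: h=7 -> slot 7
Insert 45: h=1 -> slot 1
Insert 67: h=1, 1 probes -> slot 2
Insert 92: h=4, 1 probes -> slot 5
Insert 37: h=4, 2 probes -> slot 6
Insert 21: h=10 -> slot 10

Table: [None, 45, 67, None, 48, 92, 37, 84, None, None, 21]


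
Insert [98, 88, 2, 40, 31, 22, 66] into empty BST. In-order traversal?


Insert 98: root
Insert 88: L from 98
Insert 2: L from 98 -> L from 88
Insert 40: L from 98 -> L from 88 -> R from 2
Insert 31: L from 98 -> L from 88 -> R from 2 -> L from 40
Insert 22: L from 98 -> L from 88 -> R from 2 -> L from 40 -> L from 31
Insert 66: L from 98 -> L from 88 -> R from 2 -> R from 40

In-order: [2, 22, 31, 40, 66, 88, 98]


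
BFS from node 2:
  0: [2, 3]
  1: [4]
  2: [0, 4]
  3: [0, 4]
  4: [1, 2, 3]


Visit 2, enqueue [0, 4]
Visit 0, enqueue [3]
Visit 4, enqueue [1]
Visit 3, enqueue []
Visit 1, enqueue []

BFS order: [2, 0, 4, 3, 1]


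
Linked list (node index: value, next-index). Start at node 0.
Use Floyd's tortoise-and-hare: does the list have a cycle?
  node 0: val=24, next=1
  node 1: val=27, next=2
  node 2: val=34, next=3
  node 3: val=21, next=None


Floyd's tortoise (slow, +1) and hare (fast, +2):
  init: slow=0, fast=0
  step 1: slow=1, fast=2
  step 2: fast 2->3->None, no cycle

Cycle: no


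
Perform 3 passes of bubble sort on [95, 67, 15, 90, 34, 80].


Initial: [95, 67, 15, 90, 34, 80]
Pass 1: [67, 15, 90, 34, 80, 95] (5 swaps)
Pass 2: [15, 67, 34, 80, 90, 95] (3 swaps)
Pass 3: [15, 34, 67, 80, 90, 95] (1 swaps)

After 3 passes: [15, 34, 67, 80, 90, 95]


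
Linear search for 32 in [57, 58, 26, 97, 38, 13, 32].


i=0: 57!=32
i=1: 58!=32
i=2: 26!=32
i=3: 97!=32
i=4: 38!=32
i=5: 13!=32
i=6: 32==32 found!

Found at 6, 7 comps


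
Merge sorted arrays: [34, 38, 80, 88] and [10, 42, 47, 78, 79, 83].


Take 10 from B
Take 34 from A
Take 38 from A
Take 42 from B
Take 47 from B
Take 78 from B
Take 79 from B
Take 80 from A
Take 83 from B

Merged: [10, 34, 38, 42, 47, 78, 79, 80, 83, 88]


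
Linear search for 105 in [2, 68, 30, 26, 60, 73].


i=0: 2!=105
i=1: 68!=105
i=2: 30!=105
i=3: 26!=105
i=4: 60!=105
i=5: 73!=105

Not found, 6 comps


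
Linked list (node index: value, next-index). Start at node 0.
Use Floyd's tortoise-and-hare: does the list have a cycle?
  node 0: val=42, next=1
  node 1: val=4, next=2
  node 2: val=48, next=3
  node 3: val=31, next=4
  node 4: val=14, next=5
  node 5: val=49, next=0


Floyd's tortoise (slow, +1) and hare (fast, +2):
  init: slow=0, fast=0
  step 1: slow=1, fast=2
  step 2: slow=2, fast=4
  step 3: slow=3, fast=0
  step 4: slow=4, fast=2
  step 5: slow=5, fast=4
  step 6: slow=0, fast=0
  slow == fast at node 0: cycle detected

Cycle: yes


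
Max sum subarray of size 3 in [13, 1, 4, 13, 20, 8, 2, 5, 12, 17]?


[0:3]: 18
[1:4]: 18
[2:5]: 37
[3:6]: 41
[4:7]: 30
[5:8]: 15
[6:9]: 19
[7:10]: 34

Max: 41 at [3:6]


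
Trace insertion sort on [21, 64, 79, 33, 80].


Initial: [21, 64, 79, 33, 80]
Insert 64: [21, 64, 79, 33, 80]
Insert 79: [21, 64, 79, 33, 80]
Insert 33: [21, 33, 64, 79, 80]
Insert 80: [21, 33, 64, 79, 80]

Sorted: [21, 33, 64, 79, 80]


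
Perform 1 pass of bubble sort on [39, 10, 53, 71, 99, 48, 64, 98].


Initial: [39, 10, 53, 71, 99, 48, 64, 98]
Pass 1: [10, 39, 53, 71, 48, 64, 98, 99] (4 swaps)

After 1 pass: [10, 39, 53, 71, 48, 64, 98, 99]


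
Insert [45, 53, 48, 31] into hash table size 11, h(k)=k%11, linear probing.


Insert 45: h=1 -> slot 1
Insert 53: h=9 -> slot 9
Insert 48: h=4 -> slot 4
Insert 31: h=9, 1 probes -> slot 10

Table: [None, 45, None, None, 48, None, None, None, None, 53, 31]


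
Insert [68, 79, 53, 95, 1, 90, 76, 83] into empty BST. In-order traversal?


Insert 68: root
Insert 79: R from 68
Insert 53: L from 68
Insert 95: R from 68 -> R from 79
Insert 1: L from 68 -> L from 53
Insert 90: R from 68 -> R from 79 -> L from 95
Insert 76: R from 68 -> L from 79
Insert 83: R from 68 -> R from 79 -> L from 95 -> L from 90

In-order: [1, 53, 68, 76, 79, 83, 90, 95]


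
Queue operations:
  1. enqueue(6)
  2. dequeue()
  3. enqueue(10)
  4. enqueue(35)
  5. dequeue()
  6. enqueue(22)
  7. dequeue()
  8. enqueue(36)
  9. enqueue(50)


enqueue(6) -> [6]
dequeue()->6, []
enqueue(10) -> [10]
enqueue(35) -> [10, 35]
dequeue()->10, [35]
enqueue(22) -> [35, 22]
dequeue()->35, [22]
enqueue(36) -> [22, 36]
enqueue(50) -> [22, 36, 50]

Final queue: [22, 36, 50]


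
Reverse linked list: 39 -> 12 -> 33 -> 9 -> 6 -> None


Step 1: curr=39, set curr.next=prev(None) | reversed so far: 39
Step 2: curr=12, set curr.next=prev(39) | reversed so far: 12 -> 39
Step 3: curr=33, set curr.next=prev(12) | reversed so far: 33 -> 12 -> 39
Step 4: curr=9, set curr.next=prev(33) | reversed so far: 9 -> 33 -> 12 -> 39
Step 5: curr=6, set curr.next=prev(9) | reversed so far: 6 -> 9 -> 33 -> 12 -> 39

6 -> 9 -> 33 -> 12 -> 39 -> None


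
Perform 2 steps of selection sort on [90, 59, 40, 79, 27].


Initial: [90, 59, 40, 79, 27]
Step 1: min=27 at 4
  Swap: [27, 59, 40, 79, 90]
Step 2: min=40 at 2
  Swap: [27, 40, 59, 79, 90]

After 2 steps: [27, 40, 59, 79, 90]


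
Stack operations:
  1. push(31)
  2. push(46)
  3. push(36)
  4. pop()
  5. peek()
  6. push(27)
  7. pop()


push(31) -> [31]
push(46) -> [31, 46]
push(36) -> [31, 46, 36]
pop()->36, [31, 46]
peek()->46
push(27) -> [31, 46, 27]
pop()->27, [31, 46]

Final stack: [31, 46]


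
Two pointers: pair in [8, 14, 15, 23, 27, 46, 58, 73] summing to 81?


lo=0(8)+hi=7(73)=81

Yes: 8+73=81


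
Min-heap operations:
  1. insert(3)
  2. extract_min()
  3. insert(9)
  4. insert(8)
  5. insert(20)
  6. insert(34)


insert(3) -> [3]
extract_min()->3, []
insert(9) -> [9]
insert(8) -> [8, 9]
insert(20) -> [8, 9, 20]
insert(34) -> [8, 9, 20, 34]

Final heap: [8, 9, 20, 34]


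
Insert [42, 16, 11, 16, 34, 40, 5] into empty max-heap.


Insert 42: [42]
Insert 16: [42, 16]
Insert 11: [42, 16, 11]
Insert 16: [42, 16, 11, 16]
Insert 34: [42, 34, 11, 16, 16]
Insert 40: [42, 34, 40, 16, 16, 11]
Insert 5: [42, 34, 40, 16, 16, 11, 5]

Final heap: [42, 34, 40, 16, 16, 11, 5]


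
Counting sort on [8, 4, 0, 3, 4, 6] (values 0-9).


Input: [8, 4, 0, 3, 4, 6]
Counts: [1, 0, 0, 1, 2, 0, 1, 0, 1, 0]

Sorted: [0, 3, 4, 4, 6, 8]


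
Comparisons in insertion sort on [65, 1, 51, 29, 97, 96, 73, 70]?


Algorithm: insertion sort
Input: [65, 1, 51, 29, 97, 96, 73, 70]
Sorted: [1, 29, 51, 65, 70, 73, 96, 97]

16


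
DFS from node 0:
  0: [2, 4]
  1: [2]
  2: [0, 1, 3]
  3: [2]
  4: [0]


Visit 0, push [4, 2]
Visit 2, push [3, 1]
Visit 1, push []
Visit 3, push []
Visit 4, push []

DFS order: [0, 2, 1, 3, 4]


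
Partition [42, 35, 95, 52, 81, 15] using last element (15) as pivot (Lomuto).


Pivot: 15
Place pivot at 0: [15, 35, 95, 52, 81, 42]

Partitioned: [15, 35, 95, 52, 81, 42]


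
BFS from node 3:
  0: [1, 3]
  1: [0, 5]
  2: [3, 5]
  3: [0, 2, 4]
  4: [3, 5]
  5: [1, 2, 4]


Visit 3, enqueue [0, 2, 4]
Visit 0, enqueue [1]
Visit 2, enqueue [5]
Visit 4, enqueue []
Visit 1, enqueue []
Visit 5, enqueue []

BFS order: [3, 0, 2, 4, 1, 5]


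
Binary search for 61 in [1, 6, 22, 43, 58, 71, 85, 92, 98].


Step 1: lo=0, hi=8, mid=4, val=58
Step 2: lo=5, hi=8, mid=6, val=85
Step 3: lo=5, hi=5, mid=5, val=71

Not found


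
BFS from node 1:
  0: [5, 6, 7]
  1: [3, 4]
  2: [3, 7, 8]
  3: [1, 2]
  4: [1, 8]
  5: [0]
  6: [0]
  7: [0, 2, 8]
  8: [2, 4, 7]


Visit 1, enqueue [3, 4]
Visit 3, enqueue [2]
Visit 4, enqueue [8]
Visit 2, enqueue [7]
Visit 8, enqueue []
Visit 7, enqueue [0]
Visit 0, enqueue [5, 6]
Visit 5, enqueue []
Visit 6, enqueue []

BFS order: [1, 3, 4, 2, 8, 7, 0, 5, 6]


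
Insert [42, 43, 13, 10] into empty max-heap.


Insert 42: [42]
Insert 43: [43, 42]
Insert 13: [43, 42, 13]
Insert 10: [43, 42, 13, 10]

Final heap: [43, 42, 13, 10]


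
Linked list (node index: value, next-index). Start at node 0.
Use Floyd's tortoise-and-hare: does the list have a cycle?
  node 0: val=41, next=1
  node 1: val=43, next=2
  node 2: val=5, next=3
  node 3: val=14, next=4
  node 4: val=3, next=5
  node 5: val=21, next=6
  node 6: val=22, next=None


Floyd's tortoise (slow, +1) and hare (fast, +2):
  init: slow=0, fast=0
  step 1: slow=1, fast=2
  step 2: slow=2, fast=4
  step 3: slow=3, fast=6
  step 4: fast -> None, no cycle

Cycle: no


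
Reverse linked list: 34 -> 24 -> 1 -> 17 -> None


Step 1: curr=34, set curr.next=prev(None) | reversed so far: 34
Step 2: curr=24, set curr.next=prev(34) | reversed so far: 24 -> 34
Step 3: curr=1, set curr.next=prev(24) | reversed so far: 1 -> 24 -> 34
Step 4: curr=17, set curr.next=prev(1) | reversed so far: 17 -> 1 -> 24 -> 34

17 -> 1 -> 24 -> 34 -> None


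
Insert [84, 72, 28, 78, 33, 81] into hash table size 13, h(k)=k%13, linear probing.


Insert 84: h=6 -> slot 6
Insert 72: h=7 -> slot 7
Insert 28: h=2 -> slot 2
Insert 78: h=0 -> slot 0
Insert 33: h=7, 1 probes -> slot 8
Insert 81: h=3 -> slot 3

Table: [78, None, 28, 81, None, None, 84, 72, 33, None, None, None, None]


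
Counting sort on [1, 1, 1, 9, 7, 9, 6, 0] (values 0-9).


Input: [1, 1, 1, 9, 7, 9, 6, 0]
Counts: [1, 3, 0, 0, 0, 0, 1, 1, 0, 2]

Sorted: [0, 1, 1, 1, 6, 7, 9, 9]


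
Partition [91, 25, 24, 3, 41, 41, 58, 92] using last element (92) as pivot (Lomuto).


Pivot: 92
  91 <= 92: advance i (no swap)
  25 <= 92: advance i (no swap)
  24 <= 92: advance i (no swap)
  3 <= 92: advance i (no swap)
  41 <= 92: advance i (no swap)
  41 <= 92: advance i (no swap)
  58 <= 92: advance i (no swap)
Place pivot at 7: [91, 25, 24, 3, 41, 41, 58, 92]

Partitioned: [91, 25, 24, 3, 41, 41, 58, 92]


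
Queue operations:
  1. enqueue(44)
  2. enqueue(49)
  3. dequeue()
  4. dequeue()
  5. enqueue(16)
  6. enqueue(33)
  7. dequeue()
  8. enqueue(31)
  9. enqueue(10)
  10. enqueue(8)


enqueue(44) -> [44]
enqueue(49) -> [44, 49]
dequeue()->44, [49]
dequeue()->49, []
enqueue(16) -> [16]
enqueue(33) -> [16, 33]
dequeue()->16, [33]
enqueue(31) -> [33, 31]
enqueue(10) -> [33, 31, 10]
enqueue(8) -> [33, 31, 10, 8]

Final queue: [33, 31, 10, 8]


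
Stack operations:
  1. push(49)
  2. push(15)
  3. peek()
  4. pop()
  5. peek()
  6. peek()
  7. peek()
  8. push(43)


push(49) -> [49]
push(15) -> [49, 15]
peek()->15
pop()->15, [49]
peek()->49
peek()->49
peek()->49
push(43) -> [49, 43]

Final stack: [49, 43]


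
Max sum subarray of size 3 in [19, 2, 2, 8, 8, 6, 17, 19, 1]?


[0:3]: 23
[1:4]: 12
[2:5]: 18
[3:6]: 22
[4:7]: 31
[5:8]: 42
[6:9]: 37

Max: 42 at [5:8]


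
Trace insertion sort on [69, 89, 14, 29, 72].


Initial: [69, 89, 14, 29, 72]
Insert 89: [69, 89, 14, 29, 72]
Insert 14: [14, 69, 89, 29, 72]
Insert 29: [14, 29, 69, 89, 72]
Insert 72: [14, 29, 69, 72, 89]

Sorted: [14, 29, 69, 72, 89]


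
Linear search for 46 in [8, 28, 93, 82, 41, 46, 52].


i=0: 8!=46
i=1: 28!=46
i=2: 93!=46
i=3: 82!=46
i=4: 41!=46
i=5: 46==46 found!

Found at 5, 6 comps


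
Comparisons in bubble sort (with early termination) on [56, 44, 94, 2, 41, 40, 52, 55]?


Algorithm: bubble sort (with early termination)
Input: [56, 44, 94, 2, 41, 40, 52, 55]
Sorted: [2, 40, 41, 44, 52, 55, 56, 94]

25


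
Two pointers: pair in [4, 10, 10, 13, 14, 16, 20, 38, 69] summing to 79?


lo=0(4)+hi=8(69)=73
lo=1(10)+hi=8(69)=79

Yes: 10+69=79


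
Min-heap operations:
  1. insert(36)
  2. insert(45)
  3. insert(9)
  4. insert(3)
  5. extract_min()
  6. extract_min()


insert(36) -> [36]
insert(45) -> [36, 45]
insert(9) -> [9, 45, 36]
insert(3) -> [3, 9, 36, 45]
extract_min()->3, [9, 45, 36]
extract_min()->9, [36, 45]

Final heap: [36, 45]


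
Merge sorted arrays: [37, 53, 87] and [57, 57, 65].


Take 37 from A
Take 53 from A
Take 57 from B
Take 57 from B
Take 65 from B

Merged: [37, 53, 57, 57, 65, 87]


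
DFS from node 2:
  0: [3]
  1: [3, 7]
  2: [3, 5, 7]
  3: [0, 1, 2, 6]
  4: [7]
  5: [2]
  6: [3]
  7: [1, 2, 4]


Visit 2, push [7, 5, 3]
Visit 3, push [6, 1, 0]
Visit 0, push []
Visit 1, push [7]
Visit 7, push [4]
Visit 4, push []
Visit 6, push []
Visit 5, push []

DFS order: [2, 3, 0, 1, 7, 4, 6, 5]


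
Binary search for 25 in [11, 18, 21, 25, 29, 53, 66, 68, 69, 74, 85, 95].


Step 1: lo=0, hi=11, mid=5, val=53
Step 2: lo=0, hi=4, mid=2, val=21
Step 3: lo=3, hi=4, mid=3, val=25

Found at index 3


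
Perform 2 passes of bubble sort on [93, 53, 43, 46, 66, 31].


Initial: [93, 53, 43, 46, 66, 31]
Pass 1: [53, 43, 46, 66, 31, 93] (5 swaps)
Pass 2: [43, 46, 53, 31, 66, 93] (3 swaps)

After 2 passes: [43, 46, 53, 31, 66, 93]


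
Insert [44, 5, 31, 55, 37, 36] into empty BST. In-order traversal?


Insert 44: root
Insert 5: L from 44
Insert 31: L from 44 -> R from 5
Insert 55: R from 44
Insert 37: L from 44 -> R from 5 -> R from 31
Insert 36: L from 44 -> R from 5 -> R from 31 -> L from 37

In-order: [5, 31, 36, 37, 44, 55]


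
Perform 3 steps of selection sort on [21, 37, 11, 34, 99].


Initial: [21, 37, 11, 34, 99]
Step 1: min=11 at 2
  Swap: [11, 37, 21, 34, 99]
Step 2: min=21 at 2
  Swap: [11, 21, 37, 34, 99]
Step 3: min=34 at 3
  Swap: [11, 21, 34, 37, 99]

After 3 steps: [11, 21, 34, 37, 99]


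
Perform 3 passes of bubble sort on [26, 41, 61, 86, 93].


Initial: [26, 41, 61, 86, 93]
Pass 1: [26, 41, 61, 86, 93] (0 swaps)
Pass 2: [26, 41, 61, 86, 93] (0 swaps)
Pass 3: [26, 41, 61, 86, 93] (0 swaps)

After 3 passes: [26, 41, 61, 86, 93]


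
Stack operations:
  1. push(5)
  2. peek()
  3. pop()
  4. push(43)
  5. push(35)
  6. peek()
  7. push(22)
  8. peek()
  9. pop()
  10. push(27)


push(5) -> [5]
peek()->5
pop()->5, []
push(43) -> [43]
push(35) -> [43, 35]
peek()->35
push(22) -> [43, 35, 22]
peek()->22
pop()->22, [43, 35]
push(27) -> [43, 35, 27]

Final stack: [43, 35, 27]


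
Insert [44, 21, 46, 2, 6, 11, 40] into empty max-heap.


Insert 44: [44]
Insert 21: [44, 21]
Insert 46: [46, 21, 44]
Insert 2: [46, 21, 44, 2]
Insert 6: [46, 21, 44, 2, 6]
Insert 11: [46, 21, 44, 2, 6, 11]
Insert 40: [46, 21, 44, 2, 6, 11, 40]

Final heap: [46, 21, 44, 2, 6, 11, 40]


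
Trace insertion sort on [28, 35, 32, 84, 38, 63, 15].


Initial: [28, 35, 32, 84, 38, 63, 15]
Insert 35: [28, 35, 32, 84, 38, 63, 15]
Insert 32: [28, 32, 35, 84, 38, 63, 15]
Insert 84: [28, 32, 35, 84, 38, 63, 15]
Insert 38: [28, 32, 35, 38, 84, 63, 15]
Insert 63: [28, 32, 35, 38, 63, 84, 15]
Insert 15: [15, 28, 32, 35, 38, 63, 84]

Sorted: [15, 28, 32, 35, 38, 63, 84]


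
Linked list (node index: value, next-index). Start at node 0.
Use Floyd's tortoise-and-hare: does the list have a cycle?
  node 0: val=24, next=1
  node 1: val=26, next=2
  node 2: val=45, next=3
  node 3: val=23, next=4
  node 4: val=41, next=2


Floyd's tortoise (slow, +1) and hare (fast, +2):
  init: slow=0, fast=0
  step 1: slow=1, fast=2
  step 2: slow=2, fast=4
  step 3: slow=3, fast=3
  slow == fast at node 3: cycle detected

Cycle: yes


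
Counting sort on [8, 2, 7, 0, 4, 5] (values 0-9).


Input: [8, 2, 7, 0, 4, 5]
Counts: [1, 0, 1, 0, 1, 1, 0, 1, 1, 0]

Sorted: [0, 2, 4, 5, 7, 8]


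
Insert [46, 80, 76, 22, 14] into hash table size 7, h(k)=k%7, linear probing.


Insert 46: h=4 -> slot 4
Insert 80: h=3 -> slot 3
Insert 76: h=6 -> slot 6
Insert 22: h=1 -> slot 1
Insert 14: h=0 -> slot 0

Table: [14, 22, None, 80, 46, None, 76]


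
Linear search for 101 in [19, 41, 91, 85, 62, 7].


i=0: 19!=101
i=1: 41!=101
i=2: 91!=101
i=3: 85!=101
i=4: 62!=101
i=5: 7!=101

Not found, 6 comps


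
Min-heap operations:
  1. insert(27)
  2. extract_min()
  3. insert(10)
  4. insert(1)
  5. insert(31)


insert(27) -> [27]
extract_min()->27, []
insert(10) -> [10]
insert(1) -> [1, 10]
insert(31) -> [1, 10, 31]

Final heap: [1, 10, 31]


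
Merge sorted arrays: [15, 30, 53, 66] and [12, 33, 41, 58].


Take 12 from B
Take 15 from A
Take 30 from A
Take 33 from B
Take 41 from B
Take 53 from A
Take 58 from B

Merged: [12, 15, 30, 33, 41, 53, 58, 66]


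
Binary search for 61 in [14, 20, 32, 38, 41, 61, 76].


Step 1: lo=0, hi=6, mid=3, val=38
Step 2: lo=4, hi=6, mid=5, val=61

Found at index 5


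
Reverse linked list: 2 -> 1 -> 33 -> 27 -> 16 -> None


Step 1: curr=2, set curr.next=prev(None) | reversed so far: 2
Step 2: curr=1, set curr.next=prev(2) | reversed so far: 1 -> 2
Step 3: curr=33, set curr.next=prev(1) | reversed so far: 33 -> 1 -> 2
Step 4: curr=27, set curr.next=prev(33) | reversed so far: 27 -> 33 -> 1 -> 2
Step 5: curr=16, set curr.next=prev(27) | reversed so far: 16 -> 27 -> 33 -> 1 -> 2

16 -> 27 -> 33 -> 1 -> 2 -> None


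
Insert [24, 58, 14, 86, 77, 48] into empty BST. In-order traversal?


Insert 24: root
Insert 58: R from 24
Insert 14: L from 24
Insert 86: R from 24 -> R from 58
Insert 77: R from 24 -> R from 58 -> L from 86
Insert 48: R from 24 -> L from 58

In-order: [14, 24, 48, 58, 77, 86]


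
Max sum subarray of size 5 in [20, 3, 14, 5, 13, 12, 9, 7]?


[0:5]: 55
[1:6]: 47
[2:7]: 53
[3:8]: 46

Max: 55 at [0:5]


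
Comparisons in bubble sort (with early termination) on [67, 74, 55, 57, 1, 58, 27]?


Algorithm: bubble sort (with early termination)
Input: [67, 74, 55, 57, 1, 58, 27]
Sorted: [1, 27, 55, 57, 58, 67, 74]

21


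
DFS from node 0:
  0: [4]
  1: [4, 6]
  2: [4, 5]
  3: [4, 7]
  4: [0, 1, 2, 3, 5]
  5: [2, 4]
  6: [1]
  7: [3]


Visit 0, push [4]
Visit 4, push [5, 3, 2, 1]
Visit 1, push [6]
Visit 6, push []
Visit 2, push [5]
Visit 5, push []
Visit 3, push [7]
Visit 7, push []

DFS order: [0, 4, 1, 6, 2, 5, 3, 7]


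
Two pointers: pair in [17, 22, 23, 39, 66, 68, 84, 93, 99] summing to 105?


lo=0(17)+hi=8(99)=116
lo=0(17)+hi=7(93)=110
lo=0(17)+hi=6(84)=101
lo=1(22)+hi=6(84)=106
lo=1(22)+hi=5(68)=90
lo=2(23)+hi=5(68)=91
lo=3(39)+hi=5(68)=107
lo=3(39)+hi=4(66)=105

Yes: 39+66=105


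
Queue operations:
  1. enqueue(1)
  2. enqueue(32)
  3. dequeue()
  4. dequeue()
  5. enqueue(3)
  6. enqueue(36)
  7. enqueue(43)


enqueue(1) -> [1]
enqueue(32) -> [1, 32]
dequeue()->1, [32]
dequeue()->32, []
enqueue(3) -> [3]
enqueue(36) -> [3, 36]
enqueue(43) -> [3, 36, 43]

Final queue: [3, 36, 43]


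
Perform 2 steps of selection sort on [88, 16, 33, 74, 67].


Initial: [88, 16, 33, 74, 67]
Step 1: min=16 at 1
  Swap: [16, 88, 33, 74, 67]
Step 2: min=33 at 2
  Swap: [16, 33, 88, 74, 67]

After 2 steps: [16, 33, 88, 74, 67]


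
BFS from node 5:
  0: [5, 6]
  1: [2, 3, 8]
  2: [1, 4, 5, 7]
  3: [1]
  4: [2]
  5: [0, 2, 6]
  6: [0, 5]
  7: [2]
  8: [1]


Visit 5, enqueue [0, 2, 6]
Visit 0, enqueue []
Visit 2, enqueue [1, 4, 7]
Visit 6, enqueue []
Visit 1, enqueue [3, 8]
Visit 4, enqueue []
Visit 7, enqueue []
Visit 3, enqueue []
Visit 8, enqueue []

BFS order: [5, 0, 2, 6, 1, 4, 7, 3, 8]


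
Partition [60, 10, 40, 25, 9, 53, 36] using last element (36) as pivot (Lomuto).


Pivot: 36
  10 <= 36: swap -> [10, 60, 40, 25, 9, 53, 36]
  25 <= 36: swap -> [10, 25, 40, 60, 9, 53, 36]
  9 <= 36: swap -> [10, 25, 9, 60, 40, 53, 36]
Place pivot at 3: [10, 25, 9, 36, 40, 53, 60]

Partitioned: [10, 25, 9, 36, 40, 53, 60]


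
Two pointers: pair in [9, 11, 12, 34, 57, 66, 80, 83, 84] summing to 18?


lo=0(9)+hi=8(84)=93
lo=0(9)+hi=7(83)=92
lo=0(9)+hi=6(80)=89
lo=0(9)+hi=5(66)=75
lo=0(9)+hi=4(57)=66
lo=0(9)+hi=3(34)=43
lo=0(9)+hi=2(12)=21
lo=0(9)+hi=1(11)=20

No pair found


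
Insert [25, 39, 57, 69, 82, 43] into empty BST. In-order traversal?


Insert 25: root
Insert 39: R from 25
Insert 57: R from 25 -> R from 39
Insert 69: R from 25 -> R from 39 -> R from 57
Insert 82: R from 25 -> R from 39 -> R from 57 -> R from 69
Insert 43: R from 25 -> R from 39 -> L from 57

In-order: [25, 39, 43, 57, 69, 82]


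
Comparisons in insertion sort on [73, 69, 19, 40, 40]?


Algorithm: insertion sort
Input: [73, 69, 19, 40, 40]
Sorted: [19, 40, 40, 69, 73]

9


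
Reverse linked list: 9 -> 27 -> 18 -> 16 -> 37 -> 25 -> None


Step 1: curr=9, set curr.next=prev(None) | reversed so far: 9
Step 2: curr=27, set curr.next=prev(9) | reversed so far: 27 -> 9
Step 3: curr=18, set curr.next=prev(27) | reversed so far: 18 -> 27 -> 9
Step 4: curr=16, set curr.next=prev(18) | reversed so far: 16 -> 18 -> 27 -> 9
Step 5: curr=37, set curr.next=prev(16) | reversed so far: 37 -> 16 -> 18 -> 27 -> 9
Step 6: curr=25, set curr.next=prev(37) | reversed so far: 25 -> 37 -> 16 -> 18 -> 27 -> 9

25 -> 37 -> 16 -> 18 -> 27 -> 9 -> None


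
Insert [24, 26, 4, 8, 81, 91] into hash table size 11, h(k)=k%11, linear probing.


Insert 24: h=2 -> slot 2
Insert 26: h=4 -> slot 4
Insert 4: h=4, 1 probes -> slot 5
Insert 8: h=8 -> slot 8
Insert 81: h=4, 2 probes -> slot 6
Insert 91: h=3 -> slot 3

Table: [None, None, 24, 91, 26, 4, 81, None, 8, None, None]


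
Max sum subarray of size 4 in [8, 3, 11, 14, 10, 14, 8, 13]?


[0:4]: 36
[1:5]: 38
[2:6]: 49
[3:7]: 46
[4:8]: 45

Max: 49 at [2:6]


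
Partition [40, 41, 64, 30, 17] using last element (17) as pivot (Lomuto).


Pivot: 17
Place pivot at 0: [17, 41, 64, 30, 40]

Partitioned: [17, 41, 64, 30, 40]


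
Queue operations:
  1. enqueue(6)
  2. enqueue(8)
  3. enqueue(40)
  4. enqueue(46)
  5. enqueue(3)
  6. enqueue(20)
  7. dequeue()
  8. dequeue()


enqueue(6) -> [6]
enqueue(8) -> [6, 8]
enqueue(40) -> [6, 8, 40]
enqueue(46) -> [6, 8, 40, 46]
enqueue(3) -> [6, 8, 40, 46, 3]
enqueue(20) -> [6, 8, 40, 46, 3, 20]
dequeue()->6, [8, 40, 46, 3, 20]
dequeue()->8, [40, 46, 3, 20]

Final queue: [40, 46, 3, 20]


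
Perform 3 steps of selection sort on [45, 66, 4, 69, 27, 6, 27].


Initial: [45, 66, 4, 69, 27, 6, 27]
Step 1: min=4 at 2
  Swap: [4, 66, 45, 69, 27, 6, 27]
Step 2: min=6 at 5
  Swap: [4, 6, 45, 69, 27, 66, 27]
Step 3: min=27 at 4
  Swap: [4, 6, 27, 69, 45, 66, 27]

After 3 steps: [4, 6, 27, 69, 45, 66, 27]


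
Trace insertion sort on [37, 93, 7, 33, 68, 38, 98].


Initial: [37, 93, 7, 33, 68, 38, 98]
Insert 93: [37, 93, 7, 33, 68, 38, 98]
Insert 7: [7, 37, 93, 33, 68, 38, 98]
Insert 33: [7, 33, 37, 93, 68, 38, 98]
Insert 68: [7, 33, 37, 68, 93, 38, 98]
Insert 38: [7, 33, 37, 38, 68, 93, 98]
Insert 98: [7, 33, 37, 38, 68, 93, 98]

Sorted: [7, 33, 37, 38, 68, 93, 98]


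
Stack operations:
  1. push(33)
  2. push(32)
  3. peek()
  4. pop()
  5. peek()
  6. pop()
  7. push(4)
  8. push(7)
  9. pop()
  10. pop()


push(33) -> [33]
push(32) -> [33, 32]
peek()->32
pop()->32, [33]
peek()->33
pop()->33, []
push(4) -> [4]
push(7) -> [4, 7]
pop()->7, [4]
pop()->4, []

Final stack: []


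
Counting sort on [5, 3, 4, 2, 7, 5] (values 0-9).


Input: [5, 3, 4, 2, 7, 5]
Counts: [0, 0, 1, 1, 1, 2, 0, 1, 0, 0]

Sorted: [2, 3, 4, 5, 5, 7]


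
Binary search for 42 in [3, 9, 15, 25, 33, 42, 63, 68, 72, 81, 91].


Step 1: lo=0, hi=10, mid=5, val=42

Found at index 5


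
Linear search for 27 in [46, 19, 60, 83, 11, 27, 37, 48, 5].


i=0: 46!=27
i=1: 19!=27
i=2: 60!=27
i=3: 83!=27
i=4: 11!=27
i=5: 27==27 found!

Found at 5, 6 comps


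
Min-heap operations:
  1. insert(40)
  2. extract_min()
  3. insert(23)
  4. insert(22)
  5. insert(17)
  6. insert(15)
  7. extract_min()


insert(40) -> [40]
extract_min()->40, []
insert(23) -> [23]
insert(22) -> [22, 23]
insert(17) -> [17, 23, 22]
insert(15) -> [15, 17, 22, 23]
extract_min()->15, [17, 23, 22]

Final heap: [17, 23, 22]


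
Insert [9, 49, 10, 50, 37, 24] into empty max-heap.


Insert 9: [9]
Insert 49: [49, 9]
Insert 10: [49, 9, 10]
Insert 50: [50, 49, 10, 9]
Insert 37: [50, 49, 10, 9, 37]
Insert 24: [50, 49, 24, 9, 37, 10]

Final heap: [50, 49, 24, 9, 37, 10]


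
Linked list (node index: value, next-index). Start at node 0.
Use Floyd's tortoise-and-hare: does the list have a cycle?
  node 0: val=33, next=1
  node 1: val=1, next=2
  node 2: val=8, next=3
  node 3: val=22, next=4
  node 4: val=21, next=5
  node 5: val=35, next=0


Floyd's tortoise (slow, +1) and hare (fast, +2):
  init: slow=0, fast=0
  step 1: slow=1, fast=2
  step 2: slow=2, fast=4
  step 3: slow=3, fast=0
  step 4: slow=4, fast=2
  step 5: slow=5, fast=4
  step 6: slow=0, fast=0
  slow == fast at node 0: cycle detected

Cycle: yes


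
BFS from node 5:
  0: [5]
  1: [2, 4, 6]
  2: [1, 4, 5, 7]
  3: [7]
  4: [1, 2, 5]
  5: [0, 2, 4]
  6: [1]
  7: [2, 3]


Visit 5, enqueue [0, 2, 4]
Visit 0, enqueue []
Visit 2, enqueue [1, 7]
Visit 4, enqueue []
Visit 1, enqueue [6]
Visit 7, enqueue [3]
Visit 6, enqueue []
Visit 3, enqueue []

BFS order: [5, 0, 2, 4, 1, 7, 6, 3]


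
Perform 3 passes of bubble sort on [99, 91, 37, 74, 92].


Initial: [99, 91, 37, 74, 92]
Pass 1: [91, 37, 74, 92, 99] (4 swaps)
Pass 2: [37, 74, 91, 92, 99] (2 swaps)
Pass 3: [37, 74, 91, 92, 99] (0 swaps)

After 3 passes: [37, 74, 91, 92, 99]


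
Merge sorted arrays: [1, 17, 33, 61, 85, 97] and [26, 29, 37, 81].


Take 1 from A
Take 17 from A
Take 26 from B
Take 29 from B
Take 33 from A
Take 37 from B
Take 61 from A
Take 81 from B

Merged: [1, 17, 26, 29, 33, 37, 61, 81, 85, 97]


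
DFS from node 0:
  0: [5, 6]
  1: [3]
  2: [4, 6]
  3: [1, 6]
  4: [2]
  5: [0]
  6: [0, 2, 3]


Visit 0, push [6, 5]
Visit 5, push []
Visit 6, push [3, 2]
Visit 2, push [4]
Visit 4, push []
Visit 3, push [1]
Visit 1, push []

DFS order: [0, 5, 6, 2, 4, 3, 1]


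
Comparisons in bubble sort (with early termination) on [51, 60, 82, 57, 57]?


Algorithm: bubble sort (with early termination)
Input: [51, 60, 82, 57, 57]
Sorted: [51, 57, 57, 60, 82]

9


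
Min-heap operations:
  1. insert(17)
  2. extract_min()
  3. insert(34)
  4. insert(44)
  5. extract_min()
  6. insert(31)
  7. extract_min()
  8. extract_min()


insert(17) -> [17]
extract_min()->17, []
insert(34) -> [34]
insert(44) -> [34, 44]
extract_min()->34, [44]
insert(31) -> [31, 44]
extract_min()->31, [44]
extract_min()->44, []

Final heap: []


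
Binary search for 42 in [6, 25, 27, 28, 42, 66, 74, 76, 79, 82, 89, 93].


Step 1: lo=0, hi=11, mid=5, val=66
Step 2: lo=0, hi=4, mid=2, val=27
Step 3: lo=3, hi=4, mid=3, val=28
Step 4: lo=4, hi=4, mid=4, val=42

Found at index 4


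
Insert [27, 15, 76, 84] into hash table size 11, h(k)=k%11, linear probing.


Insert 27: h=5 -> slot 5
Insert 15: h=4 -> slot 4
Insert 76: h=10 -> slot 10
Insert 84: h=7 -> slot 7

Table: [None, None, None, None, 15, 27, None, 84, None, None, 76]


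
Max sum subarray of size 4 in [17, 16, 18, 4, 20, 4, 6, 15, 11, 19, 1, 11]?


[0:4]: 55
[1:5]: 58
[2:6]: 46
[3:7]: 34
[4:8]: 45
[5:9]: 36
[6:10]: 51
[7:11]: 46
[8:12]: 42

Max: 58 at [1:5]


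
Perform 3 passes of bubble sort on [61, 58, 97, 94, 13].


Initial: [61, 58, 97, 94, 13]
Pass 1: [58, 61, 94, 13, 97] (3 swaps)
Pass 2: [58, 61, 13, 94, 97] (1 swaps)
Pass 3: [58, 13, 61, 94, 97] (1 swaps)

After 3 passes: [58, 13, 61, 94, 97]


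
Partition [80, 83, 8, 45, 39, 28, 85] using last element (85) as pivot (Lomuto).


Pivot: 85
  80 <= 85: advance i (no swap)
  83 <= 85: advance i (no swap)
  8 <= 85: advance i (no swap)
  45 <= 85: advance i (no swap)
  39 <= 85: advance i (no swap)
  28 <= 85: advance i (no swap)
Place pivot at 6: [80, 83, 8, 45, 39, 28, 85]

Partitioned: [80, 83, 8, 45, 39, 28, 85]


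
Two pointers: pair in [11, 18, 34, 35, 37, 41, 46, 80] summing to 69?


lo=0(11)+hi=7(80)=91
lo=0(11)+hi=6(46)=57
lo=1(18)+hi=6(46)=64
lo=2(34)+hi=6(46)=80
lo=2(34)+hi=5(41)=75
lo=2(34)+hi=4(37)=71
lo=2(34)+hi=3(35)=69

Yes: 34+35=69
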